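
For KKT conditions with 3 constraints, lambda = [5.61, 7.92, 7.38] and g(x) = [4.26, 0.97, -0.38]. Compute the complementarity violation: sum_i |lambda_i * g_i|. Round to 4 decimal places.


KKT complementary slackness check:
lambda_1 * g_1 = 5.61 * 4.26 = 23.8986
lambda_2 * g_2 = 7.92 * 0.97 = 7.6824
lambda_3 * g_3 = 7.38 * -0.38 = -2.8044
Total violation = 23.8986 + 7.6824 + 2.8044 = 34.3854


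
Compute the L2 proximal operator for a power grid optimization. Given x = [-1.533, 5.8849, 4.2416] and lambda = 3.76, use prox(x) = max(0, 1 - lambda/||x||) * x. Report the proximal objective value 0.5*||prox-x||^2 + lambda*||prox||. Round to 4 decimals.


Step 1: Compute ||x||.
||x|| = 7.4144
Step 2: Compute scaling factor.
scale = max(0, 1 - 3.76/7.4144) = 0.4929
Step 3: prox(x) = [-0.7556, 2.9005, 2.0906]
||prox(x)|| = 3.6544
Step 4: Proximal objective.
0.5*||prox-x||^2 = 7.0688
lambda*||prox|| = 13.7405
Total = 20.8093


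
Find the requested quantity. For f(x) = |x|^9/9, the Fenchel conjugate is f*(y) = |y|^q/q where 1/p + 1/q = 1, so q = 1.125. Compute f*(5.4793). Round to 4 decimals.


The conjugate exponent q satisfies 1/p + 1/q = 1.
p = 9, so q = 9/(9 - 1) = 1.125
|y|^q = 5.4793^1.125 = 6.7774
f*(5.4793) = 6.7774 / 1.125 = 6.0244


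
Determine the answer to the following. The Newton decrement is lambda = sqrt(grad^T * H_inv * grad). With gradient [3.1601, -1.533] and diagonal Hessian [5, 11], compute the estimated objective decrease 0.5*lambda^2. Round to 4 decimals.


Step 1: H is diagonal, so H^(-1) * g = [0.632, -0.1394].
Step 2: g^T H^(-1) g = sum_i g_i^2 / H_ii
  = (3.1601)^2/5 + (-1.533)^2/11
  = 1.9972 + 0.2136 = 2.2109
Step 3: Objective decrease = 0.5 * g^T H^(-1) g = 1.1054


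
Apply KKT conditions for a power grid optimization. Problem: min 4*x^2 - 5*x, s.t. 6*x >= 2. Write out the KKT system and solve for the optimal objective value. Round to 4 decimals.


Step 1: Try lambda = 0 (constraint inactive).
Stationarity: 2*4*x - 5 = 0
x* = 5/(2*4) = 0.625
Check constraint: 6*0.625 = 3.75 >= 2 -- satisfied.
Step 2: Compute optimal value.
f(x*) = 4*0.625^2 - 5*0.625 = -1.5625


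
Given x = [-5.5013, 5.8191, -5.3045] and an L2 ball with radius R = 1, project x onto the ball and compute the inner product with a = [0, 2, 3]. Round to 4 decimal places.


Step 1: Compute ||x|| (intermediates to 6 decimals).
||x|| = sqrt((-5.5013)^2 + 5.8191^2 + (-5.3045)^2) = 9.605412
Step 2: Project.
Since ||x|| > R, scale = R/||x|| = 1/9.605412 = 0.104108, proj(x) = scale * x
proj(x) = [-0.572729, 0.605815, -0.552241]
Step 3: Dot product.
a^T * proj(x) = 0*(-0.572729) + 2*0.605815 + 3*(-0.552241) = -0.4451


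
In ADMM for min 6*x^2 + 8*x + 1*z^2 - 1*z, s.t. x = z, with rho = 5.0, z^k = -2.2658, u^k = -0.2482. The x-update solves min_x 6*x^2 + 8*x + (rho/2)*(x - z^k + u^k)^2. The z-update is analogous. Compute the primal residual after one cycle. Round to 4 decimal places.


ADMM iteration with rho = 5.0, z^k = -2.2658, u^k = -0.2482
Step 1: x-update.
Minimize 6*x^2 + 8*x + (5.0/2)*(x + 2.2658 - 0.2482)^2
FOC: (2*6 + 5.0)*x = -8 + 5.0*(-2.2658 + 0.2482)
x^{k+1} = -1.064
Step 2: z-update.
Minimize 1*z^2 - 1*z + (5.0/2)*(-1.064 - z - 0.2482)^2
FOC: (2*1 + 5.0)*z = 1 + 5.0*(-1.064 - 0.2482)
z^{k+1} = -0.7944
Step 3: u-update.
u^{k+1} = -0.2482 - 1.064 + 0.7944 = -0.5178
Step 4: Primal residual = |-1.064 + 0.7944| = 0.2696


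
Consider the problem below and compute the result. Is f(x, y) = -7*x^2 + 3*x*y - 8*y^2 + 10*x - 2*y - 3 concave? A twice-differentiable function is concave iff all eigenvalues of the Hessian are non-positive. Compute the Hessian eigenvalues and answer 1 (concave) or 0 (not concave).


The Hessian of f(x,y) = -7*x^2 + 3*x*y - 8*y^2 + 10*x - 2*y - 3 is:
H = [[-14, 3], [3, -16]]
Trace = -14 - 16 = -30
Determinant = -14*-16 - (3)^2 = 215
Discriminant = (-30)^2 - 4*215 = 40.0
Eigenvalues: lambda_1 = -18.1623, lambda_2 = -11.8377
The function is concave.

1


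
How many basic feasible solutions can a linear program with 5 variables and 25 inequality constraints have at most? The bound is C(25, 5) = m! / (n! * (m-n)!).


Each vertex corresponds to some choice of n active constraints out of m, so the number of vertices is at most C(m, n) = m! / (n!(m-n)!).
m = 25, n = 5
Numerator: 25 * 24 * 23 * 22 * 21
Denominator: 5! = 120
C(25, 5) = 53130


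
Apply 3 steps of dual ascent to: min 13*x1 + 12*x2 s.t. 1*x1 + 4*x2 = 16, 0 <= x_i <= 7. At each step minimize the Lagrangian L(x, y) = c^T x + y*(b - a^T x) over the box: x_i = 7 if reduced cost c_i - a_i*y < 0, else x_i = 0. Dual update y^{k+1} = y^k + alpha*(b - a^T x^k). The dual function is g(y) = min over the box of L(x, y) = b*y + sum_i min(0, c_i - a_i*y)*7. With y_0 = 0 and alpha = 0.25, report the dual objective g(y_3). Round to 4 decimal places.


Dual ascent for LP: min 13*x1 + 12*x2, 1*x1 + 4*x2 = 16, 0 <= x_i <= 7
Step 1: y^k = 0.0, reduced costs: (13.0, 12.0)
  x^k = (0.0, 0.0), subgradient = b - a^T x = 16.0
  y^{k+1} = 0.0 + 0.25*16.0 = 4.0
Step 2: y^k = 4.0, reduced costs: (9.0, -4.0)
  x^k = (0.0, 7.0), subgradient = b - a^T x = -12.0
  y^{k+1} = 4.0 + 0.25*-12.0 = 1.0
Step 3: y^k = 1.0, reduced costs: (12.0, 8.0)
  x^k = (0.0, 0.0), subgradient = b - a^T x = 16.0
  y^{k+1} = 1.0 + 0.25*16.0 = 5.0
Dual objective at y_3 = 5.0: reduced costs (8.0, -8.0), box minimizer x = (0.0, 7.0)
g(y_3) = b*y + (c1 - a1*y)*x1 + (c2 - a2*y)*x2 = 16*5.0 + 8.0*0.0 + (-8.0)*7.0 = 80.0 + 0.0 - 56.0 = 24.0


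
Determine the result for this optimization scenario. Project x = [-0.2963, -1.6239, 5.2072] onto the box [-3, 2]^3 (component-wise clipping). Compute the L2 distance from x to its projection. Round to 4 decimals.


Project each component onto [-3, 2].
clip(-0.2963) = -0.2963, clip(-1.6239) = -1.6239, clip(5.2072) = 2.0
Projection = [-0.2963, -1.6239, 2.0]
Squared diffs: [0.0, 0.0, 10.2861]
Distance = sqrt(10.2861) = 3.2072


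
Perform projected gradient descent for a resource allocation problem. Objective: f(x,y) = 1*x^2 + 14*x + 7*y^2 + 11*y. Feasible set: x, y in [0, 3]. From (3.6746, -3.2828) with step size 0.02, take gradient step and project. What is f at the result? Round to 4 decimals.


Step 1: Compute gradient at (3.6746, -3.2828).
grad_x = 2*1*3.6746 + 14 = 21.3492
grad_y = 2*7*-3.2828 + 11 = -34.9592
Step 2: Gradient step.
x_raw = 3.6746 - 0.02*21.3492 = 3.2476
y_raw = -3.2828 - 0.02*-34.9592 = -2.5836
Step 3: Project onto [0, 3].
x_proj = clip(3.2476) = 3.0
y_proj = clip(-2.5836) = 0.0
Step 4: Evaluate f.
f(3.0, 0.0) = 51.0


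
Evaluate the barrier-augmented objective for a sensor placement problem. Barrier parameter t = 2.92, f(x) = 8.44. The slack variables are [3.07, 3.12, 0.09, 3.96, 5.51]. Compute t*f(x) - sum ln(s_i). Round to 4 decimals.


Step 1: Compute log-barrier.
ln values: [1.1217, 1.1378, -2.4079, 1.3762, 1.7066]
phi = -(1.1217 + 1.1378 - 2.4079 + 1.3762 + 1.7066) = -2.9344
Step 2: Compute augmented objective.
t*f(x) = 2.92*8.44 = 24.6448
Total = 24.6448 - 2.9344 = 21.7104


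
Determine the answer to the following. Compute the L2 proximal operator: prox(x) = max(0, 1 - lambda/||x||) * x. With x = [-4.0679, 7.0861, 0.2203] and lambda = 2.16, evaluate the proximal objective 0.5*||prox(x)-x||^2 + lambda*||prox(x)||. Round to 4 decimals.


Step 1: Compute ||x||.
||x|| = 8.1737
Step 2: Compute scaling factor.
scale = max(0, 1 - 2.16/8.1737) = 0.7357
Step 3: prox(x) = [-2.9929, 5.2135, 0.1621]
||prox(x)|| = 6.0137
Step 4: Proximal objective.
0.5*||prox-x||^2 = 2.3328
lambda*||prox|| = 12.9896
Total = 15.3224


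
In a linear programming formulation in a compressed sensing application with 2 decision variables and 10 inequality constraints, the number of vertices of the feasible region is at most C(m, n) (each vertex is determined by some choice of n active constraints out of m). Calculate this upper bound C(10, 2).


Each vertex corresponds to some choice of n active constraints out of m, so the number of vertices is at most C(m, n) = m! / (n!(m-n)!).
m = 10, n = 2
Numerator: 10 * 9
Denominator: 2! = 2
C(10, 2) = 45


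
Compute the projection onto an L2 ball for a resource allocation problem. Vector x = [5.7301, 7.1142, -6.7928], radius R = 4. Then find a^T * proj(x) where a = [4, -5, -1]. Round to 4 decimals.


Step 1: Compute ||x|| (intermediates to 6 decimals).
||x|| = sqrt(5.7301^2 + 7.1142^2 + (-6.7928)^2) = 11.383673
Step 2: Project.
Since ||x|| > R, scale = R/||x|| = 4/11.383673 = 0.35138, proj(x) = scale * x
proj(x) = [2.013443, 2.499788, -2.386854]
Step 3: Dot product.
a^T * proj(x) = 4*2.013443 - 5*2.499788 - 1*(-2.386854) = -2.0583


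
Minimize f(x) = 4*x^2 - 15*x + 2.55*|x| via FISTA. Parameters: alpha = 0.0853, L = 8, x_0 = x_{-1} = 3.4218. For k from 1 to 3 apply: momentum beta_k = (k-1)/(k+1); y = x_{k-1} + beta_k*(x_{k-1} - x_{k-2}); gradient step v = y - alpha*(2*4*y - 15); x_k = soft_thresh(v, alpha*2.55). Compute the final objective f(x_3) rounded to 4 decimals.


FISTA on f(x) = 4*x^2 - 15*x + 2.55*|x|
L = 8, alpha = 0.0853
Iteration 1: beta = 0.0, y = 3.4218 + 0.0*(3.4218 - 3.4218) = 3.4218
  grad(y) = 12.3744, v = y - alpha*grad = 2.3663
  prox(v) = soft_thresh(2.3663, 0.2175) = 2.1487
Iteration 2: beta = 0.3333, y = 2.1487 + 0.3333*(2.1487 - 3.4218) = 1.7244
  grad(y) = -1.2048, v = y - alpha*grad = 1.8272
  prox(v) = soft_thresh(1.8272, 0.2175) = 1.6097
Iteration 3: beta = 0.5, y = 1.6097 + 0.5*(1.6097 - 2.1487) = 1.3401
  grad(y) = -4.2791, v = y - alpha*grad = 1.7051
  prox(v) = soft_thresh(1.7051, 0.2175) = 1.4876
f(x_3) = 4*1.4876^2 - 15*1.4876 + 2.55*|1.4876| = -9.6688


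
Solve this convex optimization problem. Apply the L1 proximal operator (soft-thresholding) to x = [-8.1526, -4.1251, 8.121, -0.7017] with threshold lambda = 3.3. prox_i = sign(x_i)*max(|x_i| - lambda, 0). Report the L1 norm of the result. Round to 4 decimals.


Soft-thresholding with lambda = 3.3:
prox(-8.1526) = sign(-8.1526)*max(|-8.1526| - 3.3, 0) = -4.8526
prox(-4.1251) = sign(-4.1251)*max(|-4.1251| - 3.3, 0) = -0.8251
prox(8.121) = sign(8.121)*max(|8.121| - 3.3, 0) = 4.821
prox(-0.7017) = sign(-0.7017)*max(|-0.7017| - 3.3, 0) = 0.0
prox(x) = [-4.8526, -0.8251, 4.821, 0.0]
||prox(x)||_1 = 4.8526 + 0.8251 + 4.821 + 0.0 = 10.4987


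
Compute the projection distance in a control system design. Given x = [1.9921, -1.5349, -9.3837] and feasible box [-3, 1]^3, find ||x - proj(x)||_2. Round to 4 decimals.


Project each component onto [-3, 1].
clip(1.9921) = 1.0, clip(-1.5349) = -1.5349, clip(-9.3837) = -3.0
Projection = [1.0, -1.5349, -3.0]
Squared diffs: [0.9843, 0.0, 40.7516]
Distance = sqrt(41.7359) = 6.4603


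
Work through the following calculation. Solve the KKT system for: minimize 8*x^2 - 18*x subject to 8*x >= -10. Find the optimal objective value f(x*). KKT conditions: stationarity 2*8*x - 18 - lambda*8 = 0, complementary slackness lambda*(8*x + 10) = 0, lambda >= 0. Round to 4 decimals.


Step 1: Try lambda = 0 (constraint inactive).
Stationarity: 2*8*x - 18 = 0
x* = 18/(2*8) = 1.125
Check constraint: 8*1.125 = 9.0 >= -10 -- satisfied.
Step 2: Compute optimal value.
f(x*) = 8*1.125^2 - 18*1.125 = -10.125


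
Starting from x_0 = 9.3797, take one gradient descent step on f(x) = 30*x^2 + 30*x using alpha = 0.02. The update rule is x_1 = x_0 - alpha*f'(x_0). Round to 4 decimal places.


We compute the gradient at x_0 and apply the update.
f'(x) = 60*x + 30
f'(9.3797) = 60*9.3797 + 30 = 592.782
x_1 = 9.3797 - 0.02*592.782 = -2.4759


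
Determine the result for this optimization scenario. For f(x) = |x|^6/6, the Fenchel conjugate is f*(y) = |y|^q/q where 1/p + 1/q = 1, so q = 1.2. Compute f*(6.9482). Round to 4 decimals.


The conjugate exponent q satisfies 1/p + 1/q = 1.
p = 6, so q = 6/(6 - 1) = 1.2
|y|^q = 6.9482^1.2 = 10.2387
f*(6.9482) = 10.2387 / 1.2 = 8.5323


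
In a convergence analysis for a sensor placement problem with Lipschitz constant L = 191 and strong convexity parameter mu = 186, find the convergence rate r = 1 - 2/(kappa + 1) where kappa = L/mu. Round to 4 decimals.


Step 1: Compute the condition number.
kappa = L/mu = 191/186 = 1.0269
Step 2: Compute the convergence rate.
r = 1 - 2/(kappa + 1) = 1 - 2*mu/(L + mu) = (L - mu)/(L + mu) = 5/377 = 0.0133


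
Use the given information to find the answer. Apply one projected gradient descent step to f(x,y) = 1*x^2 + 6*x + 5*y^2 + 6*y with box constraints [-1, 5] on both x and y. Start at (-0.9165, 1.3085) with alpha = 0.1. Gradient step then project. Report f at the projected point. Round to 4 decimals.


Step 1: Compute gradient at (-0.9165, 1.3085).
grad_x = 2*1*-0.9165 + 6 = 4.167
grad_y = 2*5*1.3085 + 6 = 19.085
Step 2: Gradient step.
x_raw = -0.9165 - 0.1*4.167 = -1.3332
y_raw = 1.3085 - 0.1*19.085 = -0.6
Step 3: Project onto [-1, 5].
x_proj = clip(-1.3332) = -1.0
y_proj = clip(-0.6) = -0.6
Step 4: Evaluate f.
f(-1.0, -0.6) = -6.8


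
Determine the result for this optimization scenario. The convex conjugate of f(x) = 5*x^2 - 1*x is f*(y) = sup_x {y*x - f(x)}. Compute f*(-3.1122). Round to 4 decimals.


f*(y) = sup_x {y*x - a*x^2 - b*x} = sup_x {(y-b)*x - a*x^2}
FOC: (y - b) - 2a*x = 0 => x* = (y - b)/(2a)
x* = (-3.1122 + 1)/(2*5) = -0.2112
f*(-3.1122) = (y-b)^2/(4a) = (-3.1122 + 1)^2/(4*5)
= 4.4614/20 = 0.2231


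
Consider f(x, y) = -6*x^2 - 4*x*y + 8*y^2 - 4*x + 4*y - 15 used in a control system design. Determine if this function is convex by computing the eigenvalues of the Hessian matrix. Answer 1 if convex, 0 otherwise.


The Hessian of f(x,y) = -6*x^2 - 4*x*y + 8*y^2 - 4*x + 4*y - 15 is:
H = [[-12, -4], [-4, 16]]
Trace = -12 + 16 = 4
Determinant = -12*16 - (-4)^2 = -208
Discriminant = (4)^2 - 4*-208 = 848.0
Eigenvalues: lambda_1 = -12.5602, lambda_2 = 16.5602
The function is not convex.

0


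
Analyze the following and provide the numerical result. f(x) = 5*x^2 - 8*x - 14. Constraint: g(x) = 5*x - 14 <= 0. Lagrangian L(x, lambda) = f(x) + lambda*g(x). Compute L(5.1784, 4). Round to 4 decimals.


Step 1: Evaluate f(x).
f(5.1784) = 5*5.1784^2 - 8*5.1784 - 14 = 78.6519
Step 2: Evaluate g(x).
g(5.1784) = 5*5.1784 - 14 = 11.892
Step 3: Compute Lagrangian.
L = 78.6519 + 4*11.892 = 126.2199


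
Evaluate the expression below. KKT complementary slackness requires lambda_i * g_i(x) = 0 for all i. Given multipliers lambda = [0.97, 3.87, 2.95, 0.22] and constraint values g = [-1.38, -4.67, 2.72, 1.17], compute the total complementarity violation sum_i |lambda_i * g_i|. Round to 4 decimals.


KKT complementary slackness check:
lambda_1 * g_1 = 0.97 * -1.38 = -1.3386
lambda_2 * g_2 = 3.87 * -4.67 = -18.0729
lambda_3 * g_3 = 2.95 * 2.72 = 8.024
lambda_4 * g_4 = 0.22 * 1.17 = 0.2574
Total violation = 1.3386 + 18.0729 + 8.024 + 0.2574 = 27.6929


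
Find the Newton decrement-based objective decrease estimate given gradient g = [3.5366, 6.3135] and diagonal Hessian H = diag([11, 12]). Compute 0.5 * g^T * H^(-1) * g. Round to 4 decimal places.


Step 1: H is diagonal, so H^(-1) * g = [0.3215, 0.5261].
Step 2: g^T H^(-1) g = sum_i g_i^2 / H_ii
  = (3.5366)^2/11 + (6.3135)^2/12
  = 1.137 + 3.3217 = 4.4587
Step 3: Objective decrease = 0.5 * g^T H^(-1) g = 2.2294


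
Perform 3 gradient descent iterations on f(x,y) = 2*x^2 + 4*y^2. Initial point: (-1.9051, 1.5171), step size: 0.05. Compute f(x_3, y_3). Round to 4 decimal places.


Gradient descent on f(x,y) = 2*x^2 + 4*y^2.
Starting point: (-1.9051, 1.5171), alpha = 0.05
Step 1: grad_x = 2*2*-1.9051 = -7.6204, grad_y = 2*4*1.5171 = 12.1368
  x_1 = -1.9051 - 0.05*-7.6204 = -1.5241
  y_1 = 1.5171 - 0.05*12.1368 = 0.9103
Step 2: grad_x = 2*2*-1.5241 = -6.0963, grad_y = 2*4*0.9103 = 7.2821
  x_2 = -1.5241 - 0.05*-6.0963 = -1.2193
  y_2 = 0.9103 - 0.05*7.2821 = 0.5462
Step 3: grad_x = 2*2*-1.2193 = -4.8771, grad_y = 2*4*0.5462 = 4.3692
  x_3 = -1.2193 - 0.05*-4.8771 = -0.9754
  y_3 = 0.5462 - 0.05*4.3692 = 0.3277
f(-0.9754, 0.3277) = 2*(-0.9754)^2 + 4*0.3277^2 = 2.3324


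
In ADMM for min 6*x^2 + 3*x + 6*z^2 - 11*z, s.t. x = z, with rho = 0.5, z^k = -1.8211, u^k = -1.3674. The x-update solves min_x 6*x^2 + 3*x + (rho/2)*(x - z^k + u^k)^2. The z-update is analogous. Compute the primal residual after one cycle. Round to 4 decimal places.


ADMM iteration with rho = 0.5, z^k = -1.8211, u^k = -1.3674
Step 1: x-update.
Minimize 6*x^2 + 3*x + (0.5/2)*(x + 1.8211 - 1.3674)^2
FOC: (2*6 + 0.5)*x = -3 + 0.5*(-1.8211 + 1.3674)
x^{k+1} = -0.2581
Step 2: z-update.
Minimize 6*z^2 - 11*z + (0.5/2)*(-0.2581 - z - 1.3674)^2
FOC: (2*6 + 0.5)*z = 11 + 0.5*(-0.2581 - 1.3674)
z^{k+1} = 0.815
Step 3: u-update.
u^{k+1} = -1.3674 - 0.2581 - 0.815 = -2.4405
Step 4: Primal residual = |-0.2581 - 0.815| = 1.0731


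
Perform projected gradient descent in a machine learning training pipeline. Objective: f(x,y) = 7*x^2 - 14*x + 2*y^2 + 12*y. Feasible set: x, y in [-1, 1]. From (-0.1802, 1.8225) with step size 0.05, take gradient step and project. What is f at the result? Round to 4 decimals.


Step 1: Compute gradient at (-0.1802, 1.8225).
grad_x = 2*7*-0.1802 - 14 = -16.5228
grad_y = 2*2*1.8225 + 12 = 19.29
Step 2: Gradient step.
x_raw = -0.1802 - 0.05*-16.5228 = 0.6459
y_raw = 1.8225 - 0.05*19.29 = 0.858
Step 3: Project onto [-1, 1].
x_proj = clip(0.6459) = 0.6459
y_proj = clip(0.858) = 0.858
Step 4: Evaluate f.
f(0.6459, 0.858) = 5.6458


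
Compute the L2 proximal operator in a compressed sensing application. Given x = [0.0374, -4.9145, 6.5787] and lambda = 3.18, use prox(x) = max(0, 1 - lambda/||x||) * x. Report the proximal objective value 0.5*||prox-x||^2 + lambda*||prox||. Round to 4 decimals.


Step 1: Compute ||x||.
||x|| = 8.2118
Step 2: Compute scaling factor.
scale = max(0, 1 - 3.18/8.2118) = 0.6128
Step 3: prox(x) = [0.0229, -3.0114, 4.0311]
||prox(x)|| = 5.0318
Step 4: Proximal objective.
0.5*||prox-x||^2 = 5.0562
lambda*||prox|| = 16.0011
Total = 21.0572


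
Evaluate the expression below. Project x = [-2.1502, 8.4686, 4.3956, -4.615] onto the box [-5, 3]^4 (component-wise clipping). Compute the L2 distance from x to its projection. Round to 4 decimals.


Project each component onto [-5, 3].
clip(-2.1502) = -2.1502, clip(8.4686) = 3.0, clip(4.3956) = 3.0, clip(-4.615) = -4.615
Projection = [-2.1502, 3.0, 3.0, -4.615]
Squared diffs: [0.0, 29.9056, 1.9477, 0.0]
Distance = sqrt(31.8533) = 5.6439


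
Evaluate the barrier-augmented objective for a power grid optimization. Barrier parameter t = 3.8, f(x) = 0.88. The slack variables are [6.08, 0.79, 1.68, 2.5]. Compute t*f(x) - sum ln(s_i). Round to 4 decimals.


Step 1: Compute log-barrier.
ln values: [1.805, -0.2357, 0.5188, 0.9163]
phi = -(1.805 - 0.2357 + 0.5188 + 0.9163) = -3.0044
Step 2: Compute augmented objective.
t*f(x) = 3.8*0.88 = 3.344
Total = 3.344 - 3.0044 = 0.3396


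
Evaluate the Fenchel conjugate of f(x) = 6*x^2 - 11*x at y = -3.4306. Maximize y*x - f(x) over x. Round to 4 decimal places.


f*(y) = sup_x {y*x - a*x^2 - b*x} = sup_x {(y-b)*x - a*x^2}
FOC: (y - b) - 2a*x = 0 => x* = (y - b)/(2a)
x* = (-3.4306 + 11)/(2*6) = 0.6308
f*(-3.4306) = (y-b)^2/(4a) = (-3.4306 + 11)^2/(4*6)
= 57.2958/24 = 2.3873


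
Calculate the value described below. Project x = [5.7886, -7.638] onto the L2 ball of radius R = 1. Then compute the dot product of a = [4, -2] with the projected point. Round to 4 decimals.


Step 1: Compute ||x|| (intermediates to 6 decimals).
||x|| = sqrt(5.7886^2 + (-7.638)^2) = 9.583681
Step 2: Project.
Since ||x|| > R, scale = R/||x|| = 1/9.583681 = 0.104344, proj(x) = scale * x
proj(x) = [0.604006, -0.796979]
Step 3: Dot product.
a^T * proj(x) = 4*0.604006 - 2*(-0.796979) = 4.01


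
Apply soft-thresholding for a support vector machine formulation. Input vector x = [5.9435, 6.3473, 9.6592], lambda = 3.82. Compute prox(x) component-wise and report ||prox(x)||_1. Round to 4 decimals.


Soft-thresholding with lambda = 3.82:
prox(5.9435) = sign(5.9435)*max(|5.9435| - 3.82, 0) = 2.1235
prox(6.3473) = sign(6.3473)*max(|6.3473| - 3.82, 0) = 2.5273
prox(9.6592) = sign(9.6592)*max(|9.6592| - 3.82, 0) = 5.8392
prox(x) = [2.1235, 2.5273, 5.8392]
||prox(x)||_1 = 2.1235 + 2.5273 + 5.8392 = 10.49


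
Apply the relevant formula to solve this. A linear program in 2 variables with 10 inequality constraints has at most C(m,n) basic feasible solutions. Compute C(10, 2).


Each vertex corresponds to some choice of n active constraints out of m, so the number of vertices is at most C(m, n) = m! / (n!(m-n)!).
m = 10, n = 2
Numerator: 10 * 9
Denominator: 2! = 2
C(10, 2) = 45


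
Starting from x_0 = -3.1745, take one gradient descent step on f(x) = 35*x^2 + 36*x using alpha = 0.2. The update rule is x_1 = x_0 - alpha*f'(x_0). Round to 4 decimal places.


We compute the gradient at x_0 and apply the update.
f'(x) = 70*x + 36
f'(-3.1745) = 70*-3.1745 + 36 = -186.215
x_1 = -3.1745 - 0.2*-186.215 = 34.0685


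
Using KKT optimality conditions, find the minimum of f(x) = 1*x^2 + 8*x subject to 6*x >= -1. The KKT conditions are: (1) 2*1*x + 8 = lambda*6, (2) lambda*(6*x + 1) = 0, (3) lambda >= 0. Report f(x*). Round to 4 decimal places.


Step 1: Try lambda = 0 (constraint inactive).
x_unc = -8/(2*1) = -4.0
Check: 6*-4.0 = -24.0 < -1 -- violated!
Step 2: Constraint must be active: 6*x = -1
x* = -1/6 = -0.1667 (rounded; the exact value -1/6 is used below)
lambda = (2*1*(-1/6) + 8)/6 = 1.2778
Step 3: Compute optimal value.
f(x*) = 1*(-1/6)^2 + 8*(-1/6) = -1.3056


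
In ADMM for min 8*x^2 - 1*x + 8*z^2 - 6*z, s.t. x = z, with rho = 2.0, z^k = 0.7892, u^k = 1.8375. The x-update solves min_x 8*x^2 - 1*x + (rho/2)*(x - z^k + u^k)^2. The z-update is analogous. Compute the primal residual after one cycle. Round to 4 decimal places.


ADMM iteration with rho = 2.0, z^k = 0.7892, u^k = 1.8375
Step 1: x-update.
Minimize 8*x^2 - 1*x + (2.0/2)*(x - 0.7892 + 1.8375)^2
FOC: (2*8 + 2.0)*x = 1 + 2.0*(0.7892 - 1.8375)
x^{k+1} = -0.0609
Step 2: z-update.
Minimize 8*z^2 - 6*z + (2.0/2)*(-0.0609 - z + 1.8375)^2
FOC: (2*8 + 2.0)*z = 6 + 2.0*(-0.0609 + 1.8375)
z^{k+1} = 0.5307
Step 3: u-update.
u^{k+1} = 1.8375 - 0.0609 - 0.5307 = 1.2458
Step 4: Primal residual = |-0.0609 - 0.5307| = 0.5917


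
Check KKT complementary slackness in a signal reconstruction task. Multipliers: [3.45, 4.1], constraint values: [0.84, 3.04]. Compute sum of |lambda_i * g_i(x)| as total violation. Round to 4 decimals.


KKT complementary slackness check:
lambda_1 * g_1 = 3.45 * 0.84 = 2.898
lambda_2 * g_2 = 4.1 * 3.04 = 12.464
Total violation = 2.898 + 12.464 = 15.362


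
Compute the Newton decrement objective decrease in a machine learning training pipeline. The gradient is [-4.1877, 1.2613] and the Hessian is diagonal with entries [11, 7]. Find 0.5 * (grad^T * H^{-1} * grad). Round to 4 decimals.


Step 1: H is diagonal, so H^(-1) * g = [-0.3807, 0.1802].
Step 2: g^T H^(-1) g = sum_i g_i^2 / H_ii
  = (-4.1877)^2/11 + (1.2613)^2/7
  = 1.5943 + 0.2273 = 1.8215
Step 3: Objective decrease = 0.5 * g^T H^(-1) g = 0.9108


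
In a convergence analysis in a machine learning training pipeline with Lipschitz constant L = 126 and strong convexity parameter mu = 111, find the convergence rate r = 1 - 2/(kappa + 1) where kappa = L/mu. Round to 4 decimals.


Step 1: Compute the condition number.
kappa = L/mu = 126/111 = 1.1351
Step 2: Compute the convergence rate.
r = 1 - 2/(kappa + 1) = 1 - 2*mu/(L + mu) = (L - mu)/(L + mu) = 15/237 = 0.0633


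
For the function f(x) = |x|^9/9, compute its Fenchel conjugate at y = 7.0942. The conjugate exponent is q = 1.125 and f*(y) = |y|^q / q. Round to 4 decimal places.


The conjugate exponent q satisfies 1/p + 1/q = 1.
p = 9, so q = 9/(9 - 1) = 1.125
|y|^q = 7.0942^1.125 = 9.0629
f*(7.0942) = 9.0629 / 1.125 = 8.0559


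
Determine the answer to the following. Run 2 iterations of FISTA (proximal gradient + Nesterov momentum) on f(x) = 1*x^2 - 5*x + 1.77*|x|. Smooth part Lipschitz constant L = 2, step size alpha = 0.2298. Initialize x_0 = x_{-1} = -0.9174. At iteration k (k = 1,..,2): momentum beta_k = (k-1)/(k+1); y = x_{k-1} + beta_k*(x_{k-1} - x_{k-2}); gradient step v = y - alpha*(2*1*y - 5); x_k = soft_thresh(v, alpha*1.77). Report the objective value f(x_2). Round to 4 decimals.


FISTA on f(x) = 1*x^2 - 5*x + 1.77*|x|
L = 2, alpha = 0.2298
Iteration 1: beta = 0.0, y = -0.9174 + 0.0*(-0.9174 + 0.9174) = -0.9174
  grad(y) = -6.8348, v = y - alpha*grad = 0.6532
  prox(v) = soft_thresh(0.6532, 0.4067) = 0.2465
Iteration 2: beta = 0.3333, y = 0.2465 + 0.3333*(0.2465 + 0.9174) = 0.6345
  grad(y) = -3.7311, v = y - alpha*grad = 1.4919
  prox(v) = soft_thresh(1.4919, 0.4067) = 1.0851
f(x_2) = 1*1.0851^2 - 5*1.0851 + 1.77*|1.0851| = -2.3274


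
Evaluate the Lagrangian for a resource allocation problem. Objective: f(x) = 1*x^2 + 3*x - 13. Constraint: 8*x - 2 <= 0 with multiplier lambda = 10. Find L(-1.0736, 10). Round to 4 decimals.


Step 1: Evaluate f(x).
f(-1.0736) = 1*(-1.0736)^2 + 3*(-1.0736) - 13 = -15.0682
Step 2: Evaluate g(x).
g(-1.0736) = 8*-1.0736 - 2 = -10.5888
Step 3: Compute Lagrangian.
L = -15.0682 + 10*-10.5888 = -120.9562


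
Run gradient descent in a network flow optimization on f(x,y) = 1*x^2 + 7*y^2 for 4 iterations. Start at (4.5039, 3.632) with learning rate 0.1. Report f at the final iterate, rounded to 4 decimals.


Gradient descent on f(x,y) = 1*x^2 + 7*y^2.
Starting point: (4.5039, 3.632), alpha = 0.1
Step 1: grad_x = 2*1*4.5039 = 9.0078, grad_y = 2*7*3.632 = 50.848
  x_1 = 4.5039 - 0.1*9.0078 = 3.6031
  y_1 = 3.632 - 0.1*50.848 = -1.4528
Step 2: grad_x = 2*1*3.6031 = 7.2062, grad_y = 2*7*-1.4528 = -20.3392
  x_2 = 3.6031 - 0.1*7.2062 = 2.8825
  y_2 = -1.4528 - 0.1*-20.3392 = 0.5811
Step 3: grad_x = 2*1*2.8825 = 5.765, grad_y = 2*7*0.5811 = 8.1357
  x_3 = 2.8825 - 0.1*5.765 = 2.306
  y_3 = 0.5811 - 0.1*8.1357 = -0.2324
Step 4: grad_x = 2*1*2.306 = 4.612, grad_y = 2*7*-0.2324 = -3.2543
  x_4 = 2.306 - 0.1*4.612 = 1.8448
  y_4 = -0.2324 - 0.1*-3.2543 = 0.093
f(1.8448, 0.093) = 1*1.8448^2 + 7*0.093^2 = 3.4638


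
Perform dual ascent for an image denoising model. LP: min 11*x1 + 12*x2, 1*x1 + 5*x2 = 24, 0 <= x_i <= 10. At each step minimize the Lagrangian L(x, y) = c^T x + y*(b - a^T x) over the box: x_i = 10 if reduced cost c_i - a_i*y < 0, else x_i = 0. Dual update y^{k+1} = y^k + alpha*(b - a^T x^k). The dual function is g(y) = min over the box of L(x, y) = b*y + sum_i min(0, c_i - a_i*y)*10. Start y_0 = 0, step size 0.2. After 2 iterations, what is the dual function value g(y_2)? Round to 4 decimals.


Dual ascent for LP: min 11*x1 + 12*x2, 1*x1 + 5*x2 = 24, 0 <= x_i <= 10
Step 1: y^k = 0.0, reduced costs: (11.0, 12.0)
  x^k = (0.0, 0.0), subgradient = b - a^T x = 24.0
  y^{k+1} = 0.0 + 0.2*24.0 = 4.8
Step 2: y^k = 4.8, reduced costs: (6.2, -12.0)
  x^k = (0.0, 10.0), subgradient = b - a^T x = -26.0
  y^{k+1} = 4.8 + 0.2*-26.0 = -0.4
Dual objective at y_2 = -0.4: reduced costs (11.4, 14.0), box minimizer x = (0.0, 0.0)
g(y_2) = b*y + (c1 - a1*y)*x1 + (c2 - a2*y)*x2 = 24*(-0.4) + 11.4*0.0 + 14.0*0.0 = -9.6 + 0.0 + 0.0 = -9.6


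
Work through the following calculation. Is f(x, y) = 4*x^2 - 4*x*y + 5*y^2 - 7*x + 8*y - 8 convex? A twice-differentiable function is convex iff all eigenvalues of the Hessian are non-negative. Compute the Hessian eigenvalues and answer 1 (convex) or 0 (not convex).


The Hessian of f(x,y) = 4*x^2 - 4*x*y + 5*y^2 - 7*x + 8*y - 8 is:
H = [[8, -4], [-4, 10]]
Trace = 8 + 10 = 18
Determinant = 8*10 - (-4)^2 = 64
Discriminant = (18)^2 - 4*64 = 68.0
Eigenvalues: lambda_1 = 4.8769, lambda_2 = 13.1231
The function is convex.

1


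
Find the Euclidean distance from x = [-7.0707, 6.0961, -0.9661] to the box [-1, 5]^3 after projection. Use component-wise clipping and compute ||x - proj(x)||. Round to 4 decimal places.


Project each component onto [-1, 5].
clip(-7.0707) = -1.0, clip(6.0961) = 5.0, clip(-0.9661) = -0.9661
Projection = [-1.0, 5.0, -0.9661]
Squared diffs: [36.8534, 1.2014, 0.0]
Distance = sqrt(38.0548) = 6.1689


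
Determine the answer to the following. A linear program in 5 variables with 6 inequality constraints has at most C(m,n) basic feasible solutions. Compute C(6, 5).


Each vertex corresponds to some choice of n active constraints out of m, so the number of vertices is at most C(m, n) = m! / (n!(m-n)!).
m = 6, n = 5
Numerator: 6 * 5 * 4 * 3 * 2
Denominator: 5! = 120
C(6, 5) = 6


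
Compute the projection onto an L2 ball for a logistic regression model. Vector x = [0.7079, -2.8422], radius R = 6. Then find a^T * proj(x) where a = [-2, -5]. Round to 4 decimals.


Step 1: Compute ||x|| (intermediates to 6 decimals).
||x|| = sqrt(0.7079^2 + (-2.8422)^2) = 2.929031
Step 2: Project.
Since ||x|| <= R, proj = x (no scaling needed).
proj(x) = [0.7079, -2.8422]
Step 3: Dot product.
a^T * proj(x) = -2*0.7079 - 5*(-2.8422) = 12.7952


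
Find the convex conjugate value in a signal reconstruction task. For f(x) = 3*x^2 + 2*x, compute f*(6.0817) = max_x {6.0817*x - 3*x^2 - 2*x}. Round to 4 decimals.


f*(y) = sup_x {y*x - a*x^2 - b*x} = sup_x {(y-b)*x - a*x^2}
FOC: (y - b) - 2a*x = 0 => x* = (y - b)/(2a)
x* = (6.0817 - 2)/(2*3) = 0.6803
f*(6.0817) = (y-b)^2/(4a) = (6.0817 - 2)^2/(4*3)
= 16.6603/12 = 1.3884


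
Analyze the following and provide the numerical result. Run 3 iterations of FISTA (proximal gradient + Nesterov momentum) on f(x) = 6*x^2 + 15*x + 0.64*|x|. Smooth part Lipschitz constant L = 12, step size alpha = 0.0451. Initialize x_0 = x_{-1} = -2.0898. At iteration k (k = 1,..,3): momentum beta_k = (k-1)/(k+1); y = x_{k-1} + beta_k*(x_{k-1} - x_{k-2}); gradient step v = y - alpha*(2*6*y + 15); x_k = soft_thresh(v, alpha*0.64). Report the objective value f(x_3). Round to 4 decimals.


FISTA on f(x) = 6*x^2 + 15*x + 0.64*|x|
L = 12, alpha = 0.0451
Iteration 1: beta = 0.0, y = -2.0898 + 0.0*(-2.0898 + 2.0898) = -2.0898
  grad(y) = -10.0776, v = y - alpha*grad = -1.6353
  prox(v) = soft_thresh(-1.6353, 0.0289) = -1.6064
Iteration 2: beta = 0.3333, y = -1.6064 + 0.3333*(-1.6064 + 2.0898) = -1.4453
  grad(y) = -2.3438, v = y - alpha*grad = -1.3396
  prox(v) = soft_thresh(-1.3396, 0.0289) = -1.3107
Iteration 3: beta = 0.5, y = -1.3107 + 0.5*(-1.3107 + 1.6064) = -1.1629
  grad(y) = 1.0452, v = y - alpha*grad = -1.21
  prox(v) = soft_thresh(-1.21, 0.0289) = -1.1812
f(x_3) = 6*(-1.1812)^2 + 15*(-1.1812) + 0.64*|-1.1812| = -8.5906


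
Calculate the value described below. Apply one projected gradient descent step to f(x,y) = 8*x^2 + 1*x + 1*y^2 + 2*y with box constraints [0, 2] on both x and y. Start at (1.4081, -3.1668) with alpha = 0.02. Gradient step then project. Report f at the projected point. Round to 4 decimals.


Step 1: Compute gradient at (1.4081, -3.1668).
grad_x = 2*8*1.4081 + 1 = 23.5296
grad_y = 2*1*-3.1668 + 2 = -4.3336
Step 2: Gradient step.
x_raw = 1.4081 - 0.02*23.5296 = 0.9375
y_raw = -3.1668 - 0.02*-4.3336 = -3.0801
Step 3: Project onto [0, 2].
x_proj = clip(0.9375) = 0.9375
y_proj = clip(-3.0801) = 0.0
Step 4: Evaluate f.
f(0.9375, 0.0) = 7.9689


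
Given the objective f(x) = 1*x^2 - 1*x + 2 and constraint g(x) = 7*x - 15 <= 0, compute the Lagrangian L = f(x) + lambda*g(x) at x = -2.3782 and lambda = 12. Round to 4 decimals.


Step 1: Evaluate f(x).
f(-2.3782) = 1*(-2.3782)^2 - 1*(-2.3782) + 2 = 10.034
Step 2: Evaluate g(x).
g(-2.3782) = 7*-2.3782 - 15 = -31.6474
Step 3: Compute Lagrangian.
L = 10.034 + 12*-31.6474 = -369.7348


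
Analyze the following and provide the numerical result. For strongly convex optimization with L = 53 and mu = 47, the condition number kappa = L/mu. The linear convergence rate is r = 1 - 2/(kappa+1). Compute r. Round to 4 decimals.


Step 1: Compute the condition number.
kappa = L/mu = 53/47 = 1.1277
Step 2: Compute the convergence rate.
r = 1 - 2/(kappa + 1) = 1 - 2*mu/(L + mu) = (L - mu)/(L + mu) = 6/100 = 0.06


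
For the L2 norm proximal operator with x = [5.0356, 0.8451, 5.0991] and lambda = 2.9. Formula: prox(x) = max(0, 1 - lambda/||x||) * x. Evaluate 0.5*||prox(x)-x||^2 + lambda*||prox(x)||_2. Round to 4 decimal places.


Step 1: Compute ||x||.
||x|| = 7.2161
Step 2: Compute scaling factor.
scale = max(0, 1 - 2.9/7.2161) = 0.5981
Step 3: prox(x) = [3.0119, 0.5055, 3.0499]
||prox(x)|| = 4.3161
Step 4: Proximal objective.
0.5*||prox-x||^2 = 4.205
lambda*||prox|| = 12.5167
Total = 16.7217


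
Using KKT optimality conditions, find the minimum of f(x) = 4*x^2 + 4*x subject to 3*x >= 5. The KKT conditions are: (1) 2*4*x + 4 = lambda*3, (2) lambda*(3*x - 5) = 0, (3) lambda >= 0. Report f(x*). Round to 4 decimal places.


Step 1: Try lambda = 0 (constraint inactive).
x_unc = -4/(2*4) = -0.5
Check: 3*-0.5 = -1.5 < 5 -- violated!
Step 2: Constraint must be active: 3*x = 5
x* = 5/3 = 1.6667 (rounded; the exact value 5/3 is used below)
lambda = (2*4*(5/3) + 4)/3 = 5.7778
Step 3: Compute optimal value.
f(x*) = 4*(5/3)^2 + 4*(5/3) = 17.7778


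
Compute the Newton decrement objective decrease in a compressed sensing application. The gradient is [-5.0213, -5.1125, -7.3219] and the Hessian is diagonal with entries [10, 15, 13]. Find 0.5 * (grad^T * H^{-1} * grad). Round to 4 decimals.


Step 1: H is diagonal, so H^(-1) * g = [-0.5021, -0.3408, -0.5632].
Step 2: g^T H^(-1) g = sum_i g_i^2 / H_ii
  = (-5.0213)^2/10 + (-5.1125)^2/15 + (-7.3219)^2/13
  = 2.5213 + 1.7425 + 4.1239 = 8.3877
Step 3: Objective decrease = 0.5 * g^T H^(-1) g = 4.1939


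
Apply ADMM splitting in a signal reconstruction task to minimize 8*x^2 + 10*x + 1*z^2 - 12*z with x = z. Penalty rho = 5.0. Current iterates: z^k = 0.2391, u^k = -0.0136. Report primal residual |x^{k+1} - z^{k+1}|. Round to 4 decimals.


ADMM iteration with rho = 5.0, z^k = 0.2391, u^k = -0.0136
Step 1: x-update.
Minimize 8*x^2 + 10*x + (5.0/2)*(x - 0.2391 - 0.0136)^2
FOC: (2*8 + 5.0)*x = -10 + 5.0*(0.2391 + 0.0136)
x^{k+1} = -0.416
Step 2: z-update.
Minimize 1*z^2 - 12*z + (5.0/2)*(-0.416 - z - 0.0136)^2
FOC: (2*1 + 5.0)*z = 12 + 5.0*(-0.416 - 0.0136)
z^{k+1} = 1.4074
Step 3: u-update.
u^{k+1} = -0.0136 - 0.416 - 1.4074 = -1.837
Step 4: Primal residual = |-0.416 - 1.4074| = 1.8234


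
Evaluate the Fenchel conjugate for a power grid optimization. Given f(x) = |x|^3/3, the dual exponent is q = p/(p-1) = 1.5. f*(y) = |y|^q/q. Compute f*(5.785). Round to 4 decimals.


The conjugate exponent q satisfies 1/p + 1/q = 1.
p = 3, so q = 3/(3 - 1) = 1.5
|y|^q = 5.785^1.5 = 13.9141
f*(5.785) = 13.9141 / 1.5 = 9.2761


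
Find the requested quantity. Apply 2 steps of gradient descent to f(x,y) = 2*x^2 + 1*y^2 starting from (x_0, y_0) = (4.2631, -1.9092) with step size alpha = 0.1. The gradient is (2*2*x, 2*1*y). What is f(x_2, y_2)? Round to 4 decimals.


Gradient descent on f(x,y) = 2*x^2 + 1*y^2.
Starting point: (4.2631, -1.9092), alpha = 0.1
Step 1: grad_x = 2*2*4.2631 = 17.0524, grad_y = 2*1*-1.9092 = -3.8184
  x_1 = 4.2631 - 0.1*17.0524 = 2.5579
  y_1 = -1.9092 - 0.1*-3.8184 = -1.5274
Step 2: grad_x = 2*2*2.5579 = 10.2314, grad_y = 2*1*-1.5274 = -3.0547
  x_2 = 2.5579 - 0.1*10.2314 = 1.5347
  y_2 = -1.5274 - 0.1*-3.0547 = -1.2219
f(1.5347, -1.2219) = 2*1.5347^2 + 1*(-1.2219)^2 = 6.2037


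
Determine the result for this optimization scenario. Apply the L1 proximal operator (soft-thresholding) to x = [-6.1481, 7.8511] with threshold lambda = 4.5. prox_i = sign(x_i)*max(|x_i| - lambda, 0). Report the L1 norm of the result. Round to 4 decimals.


Soft-thresholding with lambda = 4.5:
prox(-6.1481) = sign(-6.1481)*max(|-6.1481| - 4.5, 0) = -1.6481
prox(7.8511) = sign(7.8511)*max(|7.8511| - 4.5, 0) = 3.3511
prox(x) = [-1.6481, 3.3511]
||prox(x)||_1 = 1.6481 + 3.3511 = 4.9992


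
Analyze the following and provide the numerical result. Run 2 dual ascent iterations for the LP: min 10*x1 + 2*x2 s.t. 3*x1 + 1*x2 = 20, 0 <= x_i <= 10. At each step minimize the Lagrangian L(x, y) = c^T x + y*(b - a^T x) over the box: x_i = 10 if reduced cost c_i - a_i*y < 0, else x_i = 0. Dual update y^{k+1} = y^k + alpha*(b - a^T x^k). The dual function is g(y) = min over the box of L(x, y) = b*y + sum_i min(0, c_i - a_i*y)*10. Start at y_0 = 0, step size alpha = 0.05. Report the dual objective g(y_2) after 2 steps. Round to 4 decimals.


Dual ascent for LP: min 10*x1 + 2*x2, 3*x1 + 1*x2 = 20, 0 <= x_i <= 10
Step 1: y^k = 0.0, reduced costs: (10.0, 2.0)
  x^k = (0.0, 0.0), subgradient = b - a^T x = 20.0
  y^{k+1} = 0.0 + 0.05*20.0 = 1.0
Step 2: y^k = 1.0, reduced costs: (7.0, 1.0)
  x^k = (0.0, 0.0), subgradient = b - a^T x = 20.0
  y^{k+1} = 1.0 + 0.05*20.0 = 2.0
Dual objective at y_2 = 2.0: reduced costs (4.0, 0.0), box minimizer x = (0.0, 0.0)
g(y_2) = b*y + (c1 - a1*y)*x1 + (c2 - a2*y)*x2 = 20*2.0 + 4.0*0.0 + 0.0*0.0 = 40.0 + 0.0 + 0.0 = 40.0


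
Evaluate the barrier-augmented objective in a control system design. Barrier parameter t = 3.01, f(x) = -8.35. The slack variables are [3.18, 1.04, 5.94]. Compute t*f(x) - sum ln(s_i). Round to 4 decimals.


Step 1: Compute log-barrier.
ln values: [1.1569, 0.0392, 1.7817]
phi = -(1.1569 + 0.0392 + 1.7817) = -2.9778
Step 2: Compute augmented objective.
t*f(x) = 3.01*-8.35 = -25.1335
Total = -25.1335 - 2.9778 = -28.1113


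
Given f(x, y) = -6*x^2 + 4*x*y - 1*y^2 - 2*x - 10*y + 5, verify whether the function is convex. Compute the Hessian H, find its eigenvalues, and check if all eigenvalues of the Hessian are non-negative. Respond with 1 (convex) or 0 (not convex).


The Hessian of f(x,y) = -6*x^2 + 4*x*y - 1*y^2 - 2*x - 10*y + 5 is:
H = [[-12, 4], [4, -2]]
Trace = -12 - 2 = -14
Determinant = -12*-2 - (4)^2 = 8
Discriminant = (-14)^2 - 4*8 = 164.0
Eigenvalues: lambda_1 = -13.4031, lambda_2 = -0.5969
The function is not convex.

0


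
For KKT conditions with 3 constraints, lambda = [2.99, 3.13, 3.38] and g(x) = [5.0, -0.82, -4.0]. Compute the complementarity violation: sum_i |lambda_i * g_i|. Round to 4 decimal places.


KKT complementary slackness check:
lambda_1 * g_1 = 2.99 * 5.0 = 14.95
lambda_2 * g_2 = 3.13 * -0.82 = -2.5666
lambda_3 * g_3 = 3.38 * -4.0 = -13.52
Total violation = 14.95 + 2.5666 + 13.52 = 31.0366


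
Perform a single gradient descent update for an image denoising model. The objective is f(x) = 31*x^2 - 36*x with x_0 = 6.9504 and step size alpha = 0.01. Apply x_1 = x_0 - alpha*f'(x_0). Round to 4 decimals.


We compute the gradient at x_0 and apply the update.
f'(x) = 62*x - 36
f'(6.9504) = 62*6.9504 - 36 = 394.9248
x_1 = 6.9504 - 0.01*394.9248 = 3.0012


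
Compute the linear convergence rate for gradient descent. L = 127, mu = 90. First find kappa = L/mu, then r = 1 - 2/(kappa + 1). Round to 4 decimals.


Step 1: Compute the condition number.
kappa = L/mu = 127/90 = 1.4111
Step 2: Compute the convergence rate.
r = 1 - 2/(kappa + 1) = 1 - 2*mu/(L + mu) = (L - mu)/(L + mu) = 37/217 = 0.1705


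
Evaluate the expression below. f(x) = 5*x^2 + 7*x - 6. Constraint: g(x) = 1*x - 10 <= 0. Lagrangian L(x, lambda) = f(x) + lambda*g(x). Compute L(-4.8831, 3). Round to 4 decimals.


Step 1: Evaluate f(x).
f(-4.8831) = 5*(-4.8831)^2 + 7*(-4.8831) - 6 = 79.0416
Step 2: Evaluate g(x).
g(-4.8831) = 1*-4.8831 - 10 = -14.8831
Step 3: Compute Lagrangian.
L = 79.0416 + 3*-14.8831 = 34.3923


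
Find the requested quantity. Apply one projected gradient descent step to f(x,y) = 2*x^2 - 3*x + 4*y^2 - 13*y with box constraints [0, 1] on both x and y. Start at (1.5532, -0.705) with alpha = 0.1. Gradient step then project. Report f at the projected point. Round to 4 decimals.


Step 1: Compute gradient at (1.5532, -0.705).
grad_x = 2*2*1.5532 - 3 = 3.2128
grad_y = 2*4*-0.705 - 13 = -18.64
Step 2: Gradient step.
x_raw = 1.5532 - 0.1*3.2128 = 1.2319
y_raw = -0.705 - 0.1*-18.64 = 1.159
Step 3: Project onto [0, 1].
x_proj = clip(1.2319) = 1.0
y_proj = clip(1.159) = 1.0
Step 4: Evaluate f.
f(1.0, 1.0) = -10.0


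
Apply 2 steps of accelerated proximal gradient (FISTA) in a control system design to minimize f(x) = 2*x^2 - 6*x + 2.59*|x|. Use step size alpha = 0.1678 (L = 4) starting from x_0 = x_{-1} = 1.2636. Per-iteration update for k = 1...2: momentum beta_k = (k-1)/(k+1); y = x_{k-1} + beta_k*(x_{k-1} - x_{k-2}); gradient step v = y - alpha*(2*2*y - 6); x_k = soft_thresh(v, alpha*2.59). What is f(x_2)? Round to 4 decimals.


FISTA on f(x) = 2*x^2 - 6*x + 2.59*|x|
L = 4, alpha = 0.1678
Iteration 1: beta = 0.0, y = 1.2636 + 0.0*(1.2636 - 1.2636) = 1.2636
  grad(y) = -0.9456, v = y - alpha*grad = 1.4223
  prox(v) = soft_thresh(1.4223, 0.4346) = 0.9877
Iteration 2: beta = 0.3333, y = 0.9877 + 0.3333*(0.9877 - 1.2636) = 0.8957
  grad(y) = -2.4172, v = y - alpha*grad = 1.3013
  prox(v) = soft_thresh(1.3013, 0.4346) = 0.8667
f(x_2) = 2*0.8667^2 - 6*0.8667 + 2.59*|0.8667| = -1.4531
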